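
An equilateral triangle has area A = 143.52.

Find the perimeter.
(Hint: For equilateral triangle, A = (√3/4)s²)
A = (√3/4)s²  ⇒  s² = 4A/√3 = 4·143.52/√3 = 574.08/1.73205 ≈ 331.445
s ≈ √331.445 ≈ 18.2056
Perimeter = 3s ≈ 3·18.2056 ≈ 54.6169

Perimeter = 54.62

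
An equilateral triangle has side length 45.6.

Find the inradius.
r = Area/s with s the semi-perimeter.
Area = (√3/4)·45.6² = (√3/4)·2079.36 ≈ 0.433013·2079.36 ≈ 900.389
s = 3·45.6/2 = 68.4
r ≈ 900.389/68.4 ≈ 13.1636
(Equivalently r = side/(2√3) = 45.6/3.4641 ≈ 13.1636.)

r = 13.16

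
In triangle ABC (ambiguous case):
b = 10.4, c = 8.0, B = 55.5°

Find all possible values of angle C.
b/sin(B) = c/sin(C)  ⇒  sin(C) = c·sin(B)/b = 8.0·sin(55.5°)/10.4
sin(55.5°) ≈ 0.824126
sin(C) ≈ 8.0·0.824126/10.4 ≈ 6.59301/10.4 ≈ 0.633943
Candidate 1: C₁ = arcsin(0.633943) ≈ 39.3416°  →  A = 180° − 55.5° − 39.3416° ≈ 85.1584° > 0, valid
Candidate 2: C₂ = 180° − C₁ ≈ 140.658°  →  A = 180° − 55.5° − 140.658° ≈ -16.1584° ≤ 0, not a valid triangle

C = 39.34° (one solution)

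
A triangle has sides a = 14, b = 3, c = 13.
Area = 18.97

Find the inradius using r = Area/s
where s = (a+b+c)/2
s = (14 + 3 + 13)/2 = 30/2 = 15
r = Area/s = 18.97/15 ≈ 1.26467

r = 1.265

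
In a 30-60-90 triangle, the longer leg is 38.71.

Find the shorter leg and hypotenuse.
In a 30-60-90 triangle the sides are in ratio 1 : √3 : 2, so short leg = long leg/√3 and hypotenuse = 2·(short leg).
Short leg = 38.71/√3 ≈ 38.71/1.73205 ≈ 22.3492
Hypotenuse = 2·22.3492 ≈ 44.6985

Short leg = 22.35, Hypotenuse = 44.7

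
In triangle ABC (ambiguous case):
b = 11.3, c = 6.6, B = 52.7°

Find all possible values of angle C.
b/sin(B) = c/sin(C)  ⇒  sin(C) = c·sin(B)/b = 6.6·sin(52.7°)/11.3
sin(52.7°) ≈ 0.795473
sin(C) ≈ 6.6·0.795473/11.3 ≈ 5.25012/11.3 ≈ 0.464613
Candidate 1: C₁ = arcsin(0.464613) ≈ 27.6852°  →  A = 180° − 52.7° − 27.6852° ≈ 99.6148° > 0, valid
Candidate 2: C₂ = 180° − C₁ ≈ 152.315°  →  A = 180° − 52.7° − 152.315° ≈ -25.0148° ≤ 0, not a valid triangle

C = 27.69° (one solution)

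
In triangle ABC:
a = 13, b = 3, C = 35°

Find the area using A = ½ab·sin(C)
A = ½·a·b·sin(C) = ½·13·3·sin(35°)
sin(35°) ≈ 0.573576
A ≈ ½·39·0.573576 = 19.5·0.573576 ≈ 11.1847

Area = 11.18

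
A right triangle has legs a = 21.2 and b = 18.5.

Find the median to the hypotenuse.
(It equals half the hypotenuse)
Hypotenuse c = √(a² + b²) = √(449.44 + 342.25) = √791.69 ≈ 28.137
Median to hypotenuse = c/2 ≈ 28.137/2 ≈ 14.0685

Median = 14.07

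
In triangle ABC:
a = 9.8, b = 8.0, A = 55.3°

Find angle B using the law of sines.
a/sin(A) = b/sin(B)  ⇒  sin(B) = b·sin(A)/a = 8.0·sin(55.3°)/9.8
sin(55.3°) ≈ 0.822144
sin(B) ≈ 8.0·0.822144/9.8 ≈ 6.57715/9.8 ≈ 0.671138
B = arcsin(0.671138) ≈ 42.155°
(Since b ≤ a we need B ≤ A, so the obtuse alternative 180° − 42.155° ≈ 137.845° is rejected.)

B = 42.15°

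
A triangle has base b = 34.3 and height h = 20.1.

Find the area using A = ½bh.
A = ½·b·h = ½·34.3·20.1 = ½·689.43 = 344.715

Area = 344.715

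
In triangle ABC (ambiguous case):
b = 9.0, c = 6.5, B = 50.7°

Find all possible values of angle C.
b/sin(B) = c/sin(C)  ⇒  sin(C) = c·sin(B)/b = 6.5·sin(50.7°)/9.0
sin(50.7°) ≈ 0.77384
sin(C) ≈ 6.5·0.77384/9.0 ≈ 5.02996/9.0 ≈ 0.558885
Candidate 1: C₁ = arcsin(0.558885) ≈ 33.9787°  →  A = 180° − 50.7° − 33.9787° ≈ 95.3213° > 0, valid
Candidate 2: C₂ = 180° − C₁ ≈ 146.021°  →  A = 180° − 50.7° − 146.021° ≈ -16.7213° ≤ 0, not a valid triangle

C = 33.98° (one solution)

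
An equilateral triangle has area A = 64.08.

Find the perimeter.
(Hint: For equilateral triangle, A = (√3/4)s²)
A = (√3/4)s²  ⇒  s² = 4A/√3 = 4·64.08/√3 = 256.32/1.73205 ≈ 147.986
s ≈ √147.986 ≈ 12.165
Perimeter = 3s ≈ 3·12.165 ≈ 36.4949

Perimeter = 36.49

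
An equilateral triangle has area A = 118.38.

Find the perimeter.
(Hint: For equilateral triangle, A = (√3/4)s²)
A = (√3/4)s²  ⇒  s² = 4A/√3 = 4·118.38/√3 = 473.52/1.73205 ≈ 273.387
s ≈ √273.387 ≈ 16.5344
Perimeter = 3s ≈ 3·16.5344 ≈ 49.6032

Perimeter = 49.6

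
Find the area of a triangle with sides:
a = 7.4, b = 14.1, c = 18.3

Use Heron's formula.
s = (7.4 + 14.1 + 18.3)/2 = 39.8/2 = 19.9
s − a = 12.5, s − b = 5.8, s − c = 1.6
s(s−a)(s−b)(s−c) = 19.9·12.5·5.8·1.6 ≈ 2308.4
Area = √2308.4 ≈ 48.0458

Area = 48.05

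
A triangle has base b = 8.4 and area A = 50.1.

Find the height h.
A = ½·b·h  ⇒  h = 2A/b = 2·50.1/8.4 = 100.2/8.4 ≈ 11.9286

h = 11.93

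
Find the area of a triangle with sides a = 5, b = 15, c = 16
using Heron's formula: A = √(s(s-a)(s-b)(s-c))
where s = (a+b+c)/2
s = (5 + 15 + 16)/2 = 36/2 = 18
s − a = 13, s − b = 3, s − c = 2
s(s−a)(s−b)(s−c) = 18·13·3·2 = 1404
Area = √1404 ≈ 37.47

s = 18.0, Area = 37.47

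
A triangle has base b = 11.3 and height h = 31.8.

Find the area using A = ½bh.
A = ½·b·h = ½·11.3·31.8 = ½·359.34 = 179.67

Area = 179.67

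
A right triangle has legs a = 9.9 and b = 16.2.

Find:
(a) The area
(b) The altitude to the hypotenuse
(a) The legs are perpendicular, so Area = ½·a·b = ½·9.9·16.2 = ½·160.38 = 80.19
(b) Hypotenuse c = √(a² + b²) = √(98.01 + 262.44) = √360.45 ≈ 18.9855
    Area = ½·c·h_c  ⇒  h_c = 2·Area/c = 160.38/18.9855 ≈ 8.44749

Area = 80.19, h_c = 8.447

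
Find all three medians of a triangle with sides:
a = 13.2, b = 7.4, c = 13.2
Median formula: m_a = ½√(2b² + 2c² − a²) (and cyclically). a² = 174.24, b² = 54.76, c² = 174.24.
m_a = ½√(2·54.76 + 2·174.24 − 174.24) = ½√283.76 ≈ ½·16.8452 ≈ 8.42259
m_b = ½√(2·174.24 + 2·174.24 − 54.76) = ½√642.2 ≈ ½·25.3417 ≈ 12.6708
m_c = ½√(2·174.24 + 2·54.76 − 174.24) = ½√283.76 ≈ ½·16.8452 ≈ 8.42259

m_a = 8.423, m_b = 12.67, m_c = 8.423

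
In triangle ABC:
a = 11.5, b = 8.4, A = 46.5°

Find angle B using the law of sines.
a/sin(A) = b/sin(B)  ⇒  sin(B) = b·sin(A)/a = 8.4·sin(46.5°)/11.5
sin(46.5°) ≈ 0.725374
sin(B) ≈ 8.4·0.725374/11.5 ≈ 6.09314/11.5 ≈ 0.529839
B = arcsin(0.529839) ≈ 31.9946°
(Since b ≤ a we need B ≤ A, so the obtuse alternative 180° − 31.9946° ≈ 148.005° is rejected.)

B = 31.99°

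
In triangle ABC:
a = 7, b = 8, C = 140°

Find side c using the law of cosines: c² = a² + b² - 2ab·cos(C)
c² = 7² + 8² − 2·7·8·cos(140°)
cos(140°) ≈ -0.766044
c² ≈ 49 + 64 − 112·(-0.766044) ≈ 113 + 85.797 ≈ 198.797
c ≈ √198.797 ≈ 14.0995

c = 14.1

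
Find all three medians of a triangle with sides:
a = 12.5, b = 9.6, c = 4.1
Median formula: m_a = ½√(2b² + 2c² − a²) (and cyclically). a² = 156.25, b² = 92.16, c² = 16.81.
m_a = ½√(2·92.16 + 2·16.81 − 156.25) = ½√61.69 ≈ ½·7.8543 ≈ 3.92715
m_b = ½√(2·156.25 + 2·16.81 − 92.16) = ½√253.96 ≈ ½·15.9361 ≈ 7.96806
m_c = ½√(2·156.25 + 2·92.16 − 16.81) = ½√480.01 ≈ ½·21.9091 ≈ 10.9546

m_a = 3.927, m_b = 7.968, m_c = 10.95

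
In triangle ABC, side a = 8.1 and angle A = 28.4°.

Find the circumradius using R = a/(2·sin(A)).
R = a/(2·sin(A)) = 8.1/(2·sin(28.4°))
sin(28.4°) ≈ 0.475624
R ≈ 8.1/(2·0.475624) = 8.1/0.951248 ≈ 8.51513

R = 8.515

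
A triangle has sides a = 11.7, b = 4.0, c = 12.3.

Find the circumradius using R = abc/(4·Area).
First find the area with Heron's formula.
s = (11.7 + 4.0 + 12.3)/2 = 14
Area = √(s(s−a)(s−b)(s−c)) = √(14·2.3·10·1.7) ≈ √547.4 ≈ 23.3966
abc = 11.7·4.0·12.3 = 575.64
R = abc/(4·Area) ≈ 575.64/(4·23.3966) = 575.64/93.5863 ≈ 6.1509

R = 6.151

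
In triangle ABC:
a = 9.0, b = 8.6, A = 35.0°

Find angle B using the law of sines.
a/sin(A) = b/sin(B)  ⇒  sin(B) = b·sin(A)/a = 8.6·sin(35.0°)/9.0
sin(35.0°) ≈ 0.573576
sin(B) ≈ 8.6·0.573576/9.0 ≈ 4.93276/9.0 ≈ 0.548084
B = arcsin(0.548084) ≈ 33.2357°
(Since b ≤ a we need B ≤ A, so the obtuse alternative 180° − 33.2357° ≈ 146.764° is rejected.)

B = 33.24°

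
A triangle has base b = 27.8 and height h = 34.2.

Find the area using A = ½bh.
A = ½·b·h = ½·27.8·34.2 = ½·950.76 = 475.38

Area = 475.38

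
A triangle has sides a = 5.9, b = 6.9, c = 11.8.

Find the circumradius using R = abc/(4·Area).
First find the area with Heron's formula.
s = (5.9 + 6.9 + 11.8)/2 = 12.3
Area = √(s(s−a)(s−b)(s−c)) = √(12.3·6.4·5.4·0.5) ≈ √212.544 ≈ 14.5789
abc = 5.9·6.9·11.8 = 480.378
R = abc/(4·Area) ≈ 480.378/(4·14.5789) = 480.378/58.3156 ≈ 8.23756

R = 8.238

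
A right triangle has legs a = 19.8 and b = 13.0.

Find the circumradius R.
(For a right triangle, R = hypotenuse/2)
Hypotenuse c = √(a² + b²) = √(392.04 + 169) = √561.04 ≈ 23.6863
R = c/2 ≈ 23.6863/2 ≈ 11.8431

R = 11.84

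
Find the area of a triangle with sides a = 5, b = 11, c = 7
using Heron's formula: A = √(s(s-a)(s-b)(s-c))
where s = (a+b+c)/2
s = (5 + 11 + 7)/2 = 23/2 = 11.5
s − a = 6.5, s − b = 0.5, s − c = 4.5
s(s−a)(s−b)(s−c) = 11.5·6.5·0.5·4.5 = 168.1875
Area = √168.1875 ≈ 12.9687

s = 11.5, Area = 12.97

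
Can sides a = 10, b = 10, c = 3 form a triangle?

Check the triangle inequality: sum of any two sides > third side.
a + b vs c: 10 + 10 = 20 > 3  ✓
a + c vs b: 10 + 3 = 13 > 10  ✓
b + c vs a: 10 + 3 = 13 > 10  ✓

Yes, triangle inequality satisfied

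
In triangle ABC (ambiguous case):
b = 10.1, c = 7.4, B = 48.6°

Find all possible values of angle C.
b/sin(B) = c/sin(C)  ⇒  sin(C) = c·sin(B)/b = 7.4·sin(48.6°)/10.1
sin(48.6°) ≈ 0.750111
sin(C) ≈ 7.4·0.750111/10.1 ≈ 5.55082/10.1 ≈ 0.549586
Candidate 1: C₁ = arcsin(0.549586) ≈ 33.3386°  →  A = 180° − 48.6° − 33.3386° ≈ 98.0614° > 0, valid
Candidate 2: C₂ = 180° − C₁ ≈ 146.661°  →  A = 180° − 48.6° − 146.661° ≈ -15.2614° ≤ 0, not a valid triangle

C = 33.34° (one solution)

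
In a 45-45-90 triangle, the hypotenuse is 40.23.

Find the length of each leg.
In a 45-45-90 triangle hypotenuse = leg·√2, so leg = hypotenuse/√2.
Leg = 40.23/√2 ≈ 40.23/1.41421 ≈ 28.4469

Each leg = 28.45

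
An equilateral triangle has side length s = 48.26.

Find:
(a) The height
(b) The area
(a) The height splits the triangle into two 30-60-90 halves: h = s·√3/2 = 48.26·1.73205/2 ≈ 83.5888/2 ≈ 41.7944
(b) Area = (√3/4)·s² = (√3/4)·48.26² = (√3/4)·2329.0276 ≈ 0.433013·2329.0276 ≈ 1008.5

Height = 41.79, Area = 1008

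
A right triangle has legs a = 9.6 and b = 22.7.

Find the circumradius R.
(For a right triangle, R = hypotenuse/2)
Hypotenuse c = √(a² + b²) = √(92.16 + 515.29) = √607.45 ≈ 24.6465
R = c/2 ≈ 24.6465/2 ≈ 12.3233

R = 12.32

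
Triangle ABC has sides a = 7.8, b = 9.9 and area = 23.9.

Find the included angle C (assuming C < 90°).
Area = ½·a·b·sin(C)  ⇒  sin(C) = 2·Area/(a·b) = 2·23.9/(7.8·9.9) = 47.8/77.22 ≈ 0.619011
C = arcsin(0.619011) ≈ 38.2439° (taking the acute solution since C < 90°)

C = 38.24°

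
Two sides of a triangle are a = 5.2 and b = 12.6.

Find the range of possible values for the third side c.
Triangle inequality: |a − b| < c < a + b
|a − b| = |5.2 − 12.6| = 7.4
a + b = 5.2 + 12.6 = 17.8

7.4 < c < 17.8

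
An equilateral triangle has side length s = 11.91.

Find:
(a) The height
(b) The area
(a) The height splits the triangle into two 30-60-90 halves: h = s·√3/2 = 11.91·1.73205/2 ≈ 20.6287/2 ≈ 10.3144
(b) Area = (√3/4)·s² = (√3/4)·11.91² = (√3/4)·141.8481 ≈ 0.433013·141.8481 ≈ 61.422

Height = 10.31, Area = 61.42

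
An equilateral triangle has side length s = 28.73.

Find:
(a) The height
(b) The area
(a) The height splits the triangle into two 30-60-90 halves: h = s·√3/2 = 28.73·1.73205/2 ≈ 49.7618/2 ≈ 24.8809
(b) Area = (√3/4)·s² = (√3/4)·28.73² = (√3/4)·825.4129 ≈ 0.433013·825.4129 ≈ 357.414

Height = 24.88, Area = 357.4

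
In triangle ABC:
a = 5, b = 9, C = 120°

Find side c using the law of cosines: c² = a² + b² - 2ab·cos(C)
c² = 5² + 9² − 2·5·9·cos(120°)
cos(120°) ≈ -0.5
c² ≈ 25 + 81 − 90·(-0.5) ≈ 106 + 45 ≈ 151
c ≈ √151 ≈ 12.2882

c = 12.29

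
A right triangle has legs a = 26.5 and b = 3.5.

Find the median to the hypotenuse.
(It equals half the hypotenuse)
Hypotenuse c = √(a² + b²) = √(702.25 + 12.25) = √714.5 ≈ 26.7301
Median to hypotenuse = c/2 ≈ 26.7301/2 ≈ 13.3651

Median = 13.37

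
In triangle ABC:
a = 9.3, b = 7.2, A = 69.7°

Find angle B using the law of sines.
a/sin(A) = b/sin(B)  ⇒  sin(B) = b·sin(A)/a = 7.2·sin(69.7°)/9.3
sin(69.7°) ≈ 0.937889
sin(B) ≈ 7.2·0.937889/9.3 ≈ 6.7528/9.3 ≈ 0.726108
B = arcsin(0.726108) ≈ 46.5611°
(Since b ≤ a we need B ≤ A, so the obtuse alternative 180° − 46.5611° ≈ 133.439° is rejected.)

B = 46.56°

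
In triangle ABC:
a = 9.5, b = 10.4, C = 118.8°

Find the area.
Two sides and the included angle (SAS): A = ½·a·b·sin(C) = ½·9.5·10.4·sin(118.8°)
sin(118.8°) ≈ 0.876307
A ≈ ½·98.8·0.876307 = 49.4·0.876307 ≈ 43.2895

Area = 43.29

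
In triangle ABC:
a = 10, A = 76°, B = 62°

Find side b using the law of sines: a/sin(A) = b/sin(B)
a/sin(A) = b/sin(B)  ⇒  b = a·sin(B)/sin(A) = 10·sin(62°)/sin(76°)
sin(62°) ≈ 0.882948, sin(76°) ≈ 0.970296
b ≈ 10·0.882948/0.970296 ≈ 8.82948/0.970296 ≈ 9.09978

b = 9.1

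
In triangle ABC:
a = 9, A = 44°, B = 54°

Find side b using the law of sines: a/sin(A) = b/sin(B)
a/sin(A) = b/sin(B)  ⇒  b = a·sin(B)/sin(A) = 9·sin(54°)/sin(44°)
sin(54°) ≈ 0.809017, sin(44°) ≈ 0.694658
b ≈ 9·0.809017/0.694658 ≈ 7.28115/0.694658 ≈ 10.4816

b = 10.48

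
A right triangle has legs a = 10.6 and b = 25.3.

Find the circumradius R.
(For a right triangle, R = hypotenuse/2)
Hypotenuse c = √(a² + b²) = √(112.36 + 640.09) = √752.45 ≈ 27.4308
R = c/2 ≈ 27.4308/2 ≈ 13.7154

R = 13.72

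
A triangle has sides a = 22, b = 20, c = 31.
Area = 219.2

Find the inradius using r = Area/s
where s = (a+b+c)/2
s = (22 + 20 + 31)/2 = 73/2 = 36.5
r = Area/s = 219.2/36.5 ≈ 6.00548

r = 6.005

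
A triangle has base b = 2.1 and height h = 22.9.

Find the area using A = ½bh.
A = ½·b·h = ½·2.1·22.9 = ½·48.09 = 24.045

Area = 24.045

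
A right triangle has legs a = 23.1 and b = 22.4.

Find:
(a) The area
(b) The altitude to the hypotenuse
(a) The legs are perpendicular, so Area = ½·a·b = ½·23.1·22.4 = ½·517.44 = 258.72
(b) Hypotenuse c = √(a² + b²) = √(533.61 + 501.76) = √1035.37 ≈ 32.1772
    Area = ½·c·h_c  ⇒  h_c = 2·Area/c = 517.44/32.1772 ≈ 16.081

Area = 258.72, h_c = 16.08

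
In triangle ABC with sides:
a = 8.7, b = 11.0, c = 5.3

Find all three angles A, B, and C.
Law of cosines for each angle (a² = 75.69, b² = 121, c² = 28.09):
cos(A) = (b² + c² − a²)/(2bc) = (121 + 28.09 − 75.69)/(2·11.0·5.3) = 73.4/116.6 ≈ 0.629503  ⇒  A ≈ 50.9866°
cos(B) = (a² + c² − b²)/(2ac) = (75.69 + 28.09 − 121)/(2·8.7·5.3) = -17.22/92.22 ≈ -0.186727  ⇒  B ≈ 100.762°
cos(C) = (a² + b² − c²)/(2ab) = (75.69 + 121 − 28.09)/(2·8.7·11.0) = 168.6/191.4 ≈ 0.880878  ⇒  C ≈ 28.2516°
Check: A + B + C ≈ 180°

A = 50.99°, B = 100.8°, C = 28.25°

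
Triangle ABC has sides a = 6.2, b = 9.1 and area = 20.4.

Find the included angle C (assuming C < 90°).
Area = ½·a·b·sin(C)  ⇒  sin(C) = 2·Area/(a·b) = 2·20.4/(6.2·9.1) = 40.8/56.42 ≈ 0.723148
C = arcsin(0.723148) ≈ 46.315° (taking the acute solution since C < 90°)

C = 46.31°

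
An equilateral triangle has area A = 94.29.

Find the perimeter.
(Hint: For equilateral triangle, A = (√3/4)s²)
A = (√3/4)s²  ⇒  s² = 4A/√3 = 4·94.29/√3 = 377.16/1.73205 ≈ 217.753
s ≈ √217.753 ≈ 14.7565
Perimeter = 3s ≈ 3·14.7565 ≈ 44.2694

Perimeter = 44.27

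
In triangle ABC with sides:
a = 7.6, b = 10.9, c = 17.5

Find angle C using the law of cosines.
c² = a² + b² − 2ab·cos(C)  ⇒  cos(C) = (a² + b² − c²)/(2ab)
cos(C) = (7.6² + 10.9² − 17.5²)/(2·7.6·10.9) = (57.76 + 118.81 − 306.25)/165.68 = -129.68/165.68 ≈ -0.782714
C = arccos(-0.782714) ≈ 141.51°

C = 141.5°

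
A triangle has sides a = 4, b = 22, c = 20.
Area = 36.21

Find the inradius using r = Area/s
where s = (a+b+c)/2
s = (4 + 22 + 20)/2 = 46/2 = 23
r = Area/s = 36.21/23 ≈ 1.57435

r = 1.574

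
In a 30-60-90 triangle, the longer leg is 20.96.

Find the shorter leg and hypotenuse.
In a 30-60-90 triangle the sides are in ratio 1 : √3 : 2, so short leg = long leg/√3 and hypotenuse = 2·(short leg).
Short leg = 20.96/√3 ≈ 20.96/1.73205 ≈ 12.1013
Hypotenuse = 2·12.1013 ≈ 24.2025

Short leg = 12.1, Hypotenuse = 24.2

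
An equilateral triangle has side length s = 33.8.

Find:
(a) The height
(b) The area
(a) The height splits the triangle into two 30-60-90 halves: h = s·√3/2 = 33.8·1.73205/2 ≈ 58.5433/2 ≈ 29.2717
(b) Area = (√3/4)·s² = (√3/4)·33.8² = (√3/4)·1142.44 ≈ 0.433013·1142.44 ≈ 494.691

Height = 29.27, Area = 494.7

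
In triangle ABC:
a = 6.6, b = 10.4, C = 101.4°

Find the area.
Two sides and the included angle (SAS): A = ½·a·b·sin(C) = ½·6.6·10.4·sin(101.4°)
sin(101.4°) ≈ 0.980271
A ≈ ½·68.64·0.980271 = 34.32·0.980271 ≈ 33.6429

Area = 33.64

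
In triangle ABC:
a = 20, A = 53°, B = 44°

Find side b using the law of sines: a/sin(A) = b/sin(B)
a/sin(A) = b/sin(B)  ⇒  b = a·sin(B)/sin(A) = 20·sin(44°)/sin(53°)
sin(44°) ≈ 0.694658, sin(53°) ≈ 0.798636
b ≈ 20·0.694658/0.798636 ≈ 13.8932/0.798636 ≈ 17.3961

b = 17.4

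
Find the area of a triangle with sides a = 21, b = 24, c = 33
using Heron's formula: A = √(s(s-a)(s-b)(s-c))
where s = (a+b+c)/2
s = (21 + 24 + 33)/2 = 78/2 = 39
s − a = 18, s − b = 15, s − c = 6
s(s−a)(s−b)(s−c) = 39·18·15·6 = 63180
Area = √63180 ≈ 251.356

s = 39.0, Area = 251.4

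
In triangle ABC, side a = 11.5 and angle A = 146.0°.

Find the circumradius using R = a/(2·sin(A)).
R = a/(2·sin(A)) = 11.5/(2·sin(146.0°))
sin(146.0°) ≈ 0.559193
R ≈ 11.5/(2·0.559193) = 11.5/1.11839 ≈ 10.2827

R = 10.28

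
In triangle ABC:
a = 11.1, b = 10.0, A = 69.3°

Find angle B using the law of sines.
a/sin(A) = b/sin(B)  ⇒  sin(B) = b·sin(A)/a = 10.0·sin(69.3°)/11.1
sin(69.3°) ≈ 0.935444
sin(B) ≈ 10.0·0.935444/11.1 ≈ 9.35444/11.1 ≈ 0.842742
B = arcsin(0.842742) ≈ 57.4309°
(Since b ≤ a we need B ≤ A, so the obtuse alternative 180° − 57.4309° ≈ 122.569° is rejected.)

B = 57.43°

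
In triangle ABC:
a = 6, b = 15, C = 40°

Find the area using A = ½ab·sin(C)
A = ½·a·b·sin(C) = ½·6·15·sin(40°)
sin(40°) ≈ 0.642788
A ≈ ½·90·0.642788 = 45·0.642788 ≈ 28.9254

Area = 28.93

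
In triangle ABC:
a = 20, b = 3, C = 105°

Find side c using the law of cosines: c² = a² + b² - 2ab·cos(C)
c² = 20² + 3² − 2·20·3·cos(105°)
cos(105°) ≈ -0.258819
c² ≈ 400 + 9 − 120·(-0.258819) ≈ 409 + 31.0583 ≈ 440.058
c ≈ √440.058 ≈ 20.9776

c = 20.98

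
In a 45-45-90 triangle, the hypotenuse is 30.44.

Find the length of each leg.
In a 45-45-90 triangle hypotenuse = leg·√2, so leg = hypotenuse/√2.
Leg = 30.44/√2 ≈ 30.44/1.41421 ≈ 21.5243

Each leg = 21.52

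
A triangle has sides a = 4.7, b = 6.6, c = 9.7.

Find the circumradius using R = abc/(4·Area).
First find the area with Heron's formula.
s = (4.7 + 6.6 + 9.7)/2 = 10.5
Area = √(s(s−a)(s−b)(s−c)) = √(10.5·5.8·3.9·0.8) ≈ √190.008 ≈ 13.7843
abc = 4.7·6.6·9.7 = 300.894
R = abc/(4·Area) ≈ 300.894/(4·13.7843) = 300.894/55.1374 ≈ 5.45717

R = 5.457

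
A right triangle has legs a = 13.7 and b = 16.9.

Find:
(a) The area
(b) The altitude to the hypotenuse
(a) The legs are perpendicular, so Area = ½·a·b = ½·13.7·16.9 = ½·231.53 = 115.765
(b) Hypotenuse c = √(a² + b²) = √(187.69 + 285.61) = √473.3 ≈ 21.7555
    Area = ½·c·h_c  ⇒  h_c = 2·Area/c = 231.53/21.7555 ≈ 10.6424

Area = 115.765, h_c = 10.64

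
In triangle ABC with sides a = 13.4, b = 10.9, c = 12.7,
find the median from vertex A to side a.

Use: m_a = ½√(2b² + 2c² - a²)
m_a = ½√(2·10.9² + 2·12.7² − 13.4²) = ½√(2·118.81 + 2·161.29 − 179.56) = ½√(237.62 + 322.58 − 179.56) = ½√380.64
√380.64 ≈ 19.51, so m_a ≈ 9.755

m_a = 9.755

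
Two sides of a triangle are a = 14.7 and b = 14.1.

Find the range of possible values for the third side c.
Triangle inequality: |a − b| < c < a + b
|a − b| = |14.7 − 14.1| = 0.6
a + b = 14.7 + 14.1 = 28.8

0.6 < c < 28.8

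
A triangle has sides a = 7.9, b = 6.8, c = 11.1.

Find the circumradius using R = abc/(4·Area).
First find the area with Heron's formula.
s = (7.9 + 6.8 + 11.1)/2 = 12.9
Area = √(s(s−a)(s−b)(s−c)) = √(12.9·5·6.1·1.8) ≈ √708.21 ≈ 26.6122
abc = 7.9·6.8·11.1 = 596.292
R = abc/(4·Area) ≈ 596.292/(4·26.6122) = 596.292/106.449 ≈ 5.60168

R = 5.602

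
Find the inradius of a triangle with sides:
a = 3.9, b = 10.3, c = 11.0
r = Area/s where s is the semi-perimeter.
s = (3.9 + 10.3 + 11.0)/2 = 25.2/2 = 12.6
Area = √(s(s−a)(s−b)(s−c)) = √(12.6·8.7·2.3·1.6) ≈ √403.402 ≈ 20.0849
r ≈ 20.0849/12.6 ≈ 1.59404

r = 1.594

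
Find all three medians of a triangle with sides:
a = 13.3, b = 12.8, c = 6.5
Median formula: m_a = ½√(2b² + 2c² − a²) (and cyclically). a² = 176.89, b² = 163.84, c² = 42.25.
m_a = ½√(2·163.84 + 2·42.25 − 176.89) = ½√235.29 ≈ ½·15.3392 ≈ 7.66958
m_b = ½√(2·176.89 + 2·42.25 − 163.84) = ½√274.44 ≈ ½·16.5662 ≈ 8.28312
m_c = ½√(2·176.89 + 2·163.84 − 42.25) = ½√639.21 ≈ ½·25.2826 ≈ 12.6413

m_a = 7.67, m_b = 8.283, m_c = 12.64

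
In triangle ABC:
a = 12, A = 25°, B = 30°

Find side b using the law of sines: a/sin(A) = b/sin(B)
a/sin(A) = b/sin(B)  ⇒  b = a·sin(B)/sin(A) = 12·sin(30°)/sin(25°)
sin(30°) ≈ 0.5, sin(25°) ≈ 0.422618
b ≈ 12·0.5/0.422618 ≈ 6/0.422618 ≈ 14.1972

b = 14.2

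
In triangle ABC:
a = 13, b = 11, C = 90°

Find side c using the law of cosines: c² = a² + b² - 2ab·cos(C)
c² = 13² + 11² − 2·13·11·cos(90°)
cos(90°) ≈ 0
c² ≈ 169 + 121 − 286·(0) ≈ 290 − 0 ≈ 290
c ≈ √290 ≈ 17.0294

c = 17.03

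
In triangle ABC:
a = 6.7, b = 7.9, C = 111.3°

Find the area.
Two sides and the included angle (SAS): A = ½·a·b·sin(C) = ½·6.7·7.9·sin(111.3°)
sin(111.3°) ≈ 0.931691
A ≈ ½·52.93·0.931691 = 26.465·0.931691 ≈ 24.6572

Area = 24.66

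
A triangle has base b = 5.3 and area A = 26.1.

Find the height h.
A = ½·b·h  ⇒  h = 2A/b = 2·26.1/5.3 = 52.2/5.3 ≈ 9.84906

h = 9.849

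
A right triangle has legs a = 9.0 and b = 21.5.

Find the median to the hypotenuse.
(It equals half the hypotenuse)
Hypotenuse c = √(a² + b²) = √(81 + 462.25) = √543.25 ≈ 23.3077
Median to hypotenuse = c/2 ≈ 23.3077/2 ≈ 11.6539

Median = 11.65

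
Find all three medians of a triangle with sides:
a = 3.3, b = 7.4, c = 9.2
Median formula: m_a = ½√(2b² + 2c² − a²) (and cyclically). a² = 10.89, b² = 54.76, c² = 84.64.
m_a = ½√(2·54.76 + 2·84.64 − 10.89) = ½√267.91 ≈ ½·16.368 ≈ 8.18398
m_b = ½√(2·10.89 + 2·84.64 − 54.76) = ½√136.3 ≈ ½·11.6748 ≈ 5.83738
m_c = ½√(2·10.89 + 2·54.76 − 84.64) = ½√46.66 ≈ ½·6.83081 ≈ 3.41541

m_a = 8.184, m_b = 5.837, m_c = 3.415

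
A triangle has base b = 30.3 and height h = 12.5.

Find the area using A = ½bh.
A = ½·b·h = ½·30.3·12.5 = ½·378.75 = 189.375

Area = 189.375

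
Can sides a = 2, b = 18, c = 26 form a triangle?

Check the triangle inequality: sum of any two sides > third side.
a + b vs c: 2 + 18 = 20 ≤ 26  ✗
a + c vs b: 2 + 26 = 28 > 18  ✓
b + c vs a: 18 + 26 = 44 > 2  ✓

No: 2 + 18 = 20 is not > 26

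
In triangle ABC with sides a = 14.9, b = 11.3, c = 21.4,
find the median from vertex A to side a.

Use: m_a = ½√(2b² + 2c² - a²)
m_a = ½√(2·11.3² + 2·21.4² − 14.9²) = ½√(2·127.69 + 2·457.96 − 222.01) = ½√(255.38 + 915.92 − 222.01) = ½√949.29
√949.29 ≈ 30.8106, so m_a ≈ 15.4053

m_a = 15.41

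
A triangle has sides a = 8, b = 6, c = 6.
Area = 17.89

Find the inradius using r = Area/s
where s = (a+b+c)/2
s = (8 + 6 + 6)/2 = 20/2 = 10
r = Area/s = 17.89/10 ≈ 1.789

r = 1.789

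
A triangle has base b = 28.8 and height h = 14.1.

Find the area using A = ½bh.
A = ½·b·h = ½·28.8·14.1 = ½·406.08 = 203.04

Area = 203.04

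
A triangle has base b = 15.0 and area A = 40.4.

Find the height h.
A = ½·b·h  ⇒  h = 2A/b = 2·40.4/15.0 = 80.8/15.0 ≈ 5.38667

h = 5.387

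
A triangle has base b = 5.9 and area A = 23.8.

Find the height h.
A = ½·b·h  ⇒  h = 2A/b = 2·23.8/5.9 = 47.6/5.9 ≈ 8.0678

h = 8.068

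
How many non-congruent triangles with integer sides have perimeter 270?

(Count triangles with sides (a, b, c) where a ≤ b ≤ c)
Let a ≤ b ≤ c with a + b + c = 270. The only binding inequality is a + b > c, i.e. 270 − c > c, so c < 270/2; and c ≥ 270/3 since c is the largest side.
So 90 ≤ c ≤ 134. For each c, b runs from ⌈(270 − c)/2⌉ up to c (then a = 270 − b − c satisfies 1 ≤ a ≤ b automatically), giving c − ⌈(270 − c)/2⌉ + 1 choices.
Summing over c: 1 + 2 + 4 + 5 + … + 65 + 67  (45 terms, c = 90, …, 134) = 1519
Check (closed form: nearest integer to p²/48 for even p, (p+3)²/48 for odd p): 270²/48 = 72900/48 ≈ 1518.75 → 1519

1519 triangles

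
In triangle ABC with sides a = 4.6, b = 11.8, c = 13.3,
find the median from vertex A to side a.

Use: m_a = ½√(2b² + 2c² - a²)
m_a = ½√(2·11.8² + 2·13.3² − 4.6²) = ½√(2·139.24 + 2·176.89 − 21.16) = ½√(278.48 + 353.78 − 21.16) = ½√611.1
√611.1 ≈ 24.7204, so m_a ≈ 12.3602

m_a = 12.36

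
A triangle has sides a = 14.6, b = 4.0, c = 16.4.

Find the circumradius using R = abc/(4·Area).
First find the area with Heron's formula.
s = (14.6 + 4.0 + 16.4)/2 = 17.5
Area = √(s(s−a)(s−b)(s−c)) = √(17.5·2.9·13.5·1.1) ≈ √753.638 ≈ 27.4525
abc = 14.6·4.0·16.4 = 957.76
R = abc/(4·Area) ≈ 957.76/(4·27.4525) = 957.76/109.81 ≈ 8.72199

R = 8.722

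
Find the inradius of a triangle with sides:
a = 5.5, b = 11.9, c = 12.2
r = Area/s where s is the semi-perimeter.
s = (5.5 + 11.9 + 12.2)/2 = 29.6/2 = 14.8
Area = √(s(s−a)(s−b)(s−c)) = √(14.8·9.3·2.9·2.6) ≈ √1037.81 ≈ 32.215
r ≈ 32.215/14.8 ≈ 2.17669

r = 2.177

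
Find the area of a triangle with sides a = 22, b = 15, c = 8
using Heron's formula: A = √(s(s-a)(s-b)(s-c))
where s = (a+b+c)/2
s = (22 + 15 + 8)/2 = 45/2 = 22.5
s − a = 0.5, s − b = 7.5, s − c = 14.5
s(s−a)(s−b)(s−c) = 22.5·0.5·7.5·14.5 = 1223.4375
Area = √1223.4375 ≈ 34.9777

s = 22.5, Area = 34.98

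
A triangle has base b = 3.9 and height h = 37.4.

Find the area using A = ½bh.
A = ½·b·h = ½·3.9·37.4 = ½·145.86 = 72.93

Area = 72.93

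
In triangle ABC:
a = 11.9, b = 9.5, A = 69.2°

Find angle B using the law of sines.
a/sin(A) = b/sin(B)  ⇒  sin(B) = b·sin(A)/a = 9.5·sin(69.2°)/11.9
sin(69.2°) ≈ 0.934826
sin(B) ≈ 9.5·0.934826/11.9 ≈ 8.88084/11.9 ≈ 0.746289
B = arcsin(0.746289) ≈ 48.27°
(Since b ≤ a we need B ≤ A, so the obtuse alternative 180° − 48.27° ≈ 131.73° is rejected.)

B = 48.27°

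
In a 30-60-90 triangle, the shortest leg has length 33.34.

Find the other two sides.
In a 30-60-90 triangle the sides are in ratio 1 : √3 : 2 (short leg : long leg : hypotenuse).
Long leg = 33.34·√3 ≈ 33.34·1.73205 ≈ 57.7466
Hypotenuse = 2·33.34 = 66.68

Long leg = 33.34√3 = 57.75, Hypotenuse = 66.68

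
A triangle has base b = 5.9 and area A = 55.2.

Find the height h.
A = ½·b·h  ⇒  h = 2A/b = 2·55.2/5.9 = 110.4/5.9 ≈ 18.7119

h = 18.71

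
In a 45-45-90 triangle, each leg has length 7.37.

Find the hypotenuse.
In a 45-45-90 triangle the sides are in ratio 1 : 1 : √2, so hypotenuse = leg·√2.
Hypotenuse = 7.37·√2 ≈ 7.37·1.41421 ≈ 10.4228

Hypotenuse = 7.37√2 = 10.42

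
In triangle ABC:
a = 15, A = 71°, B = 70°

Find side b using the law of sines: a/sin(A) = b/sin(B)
a/sin(A) = b/sin(B)  ⇒  b = a·sin(B)/sin(A) = 15·sin(70°)/sin(71°)
sin(70°) ≈ 0.939693, sin(71°) ≈ 0.945519
b ≈ 15·0.939693/0.945519 ≈ 14.0954/0.945519 ≈ 14.9076

b = 14.91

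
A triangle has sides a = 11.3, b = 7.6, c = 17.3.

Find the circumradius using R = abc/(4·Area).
First find the area with Heron's formula.
s = (11.3 + 7.6 + 17.3)/2 = 18.1
Area = √(s(s−a)(s−b)(s−c)) = √(18.1·6.8·10.5·0.8) ≈ √1033.87 ≈ 32.1539
abc = 11.3·7.6·17.3 = 1485.724
R = abc/(4·Area) ≈ 1485.724/(4·32.1539) = 1485.724/128.616 ≈ 11.5517

R = 11.55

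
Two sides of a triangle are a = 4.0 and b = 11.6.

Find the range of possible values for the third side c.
Triangle inequality: |a − b| < c < a + b
|a − b| = |4.0 − 11.6| = 7.6
a + b = 4.0 + 11.6 = 15.6

7.6 < c < 15.6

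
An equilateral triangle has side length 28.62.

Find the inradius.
r = Area/s with s the semi-perimeter.
Area = (√3/4)·28.62² = (√3/4)·819.1044 ≈ 0.433013·819.1044 ≈ 354.683
s = 3·28.62/2 = 42.93
r ≈ 354.683/42.93 ≈ 8.26188
(Equivalently r = side/(2√3) = 28.62/3.4641 ≈ 8.26188.)

r = 8.262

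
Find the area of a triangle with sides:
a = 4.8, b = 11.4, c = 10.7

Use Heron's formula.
s = (4.8 + 11.4 + 10.7)/2 = 26.9/2 = 13.45
s − a = 8.65, s − b = 2.05, s − c = 2.75
s(s−a)(s−b)(s−c) = 13.45·8.65·2.05·2.75 ≈ 655.881
Area = √655.881 ≈ 25.6102

Area = 25.61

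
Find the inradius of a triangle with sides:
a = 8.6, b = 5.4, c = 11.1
r = Area/s where s is the semi-perimeter.
s = (8.6 + 5.4 + 11.1)/2 = 25.1/2 = 12.55
Area = √(s(s−a)(s−b)(s−c)) = √(12.55·3.95·7.15·1.45) ≈ √513.943 ≈ 22.6703
r ≈ 22.6703/12.55 ≈ 1.8064

r = 1.806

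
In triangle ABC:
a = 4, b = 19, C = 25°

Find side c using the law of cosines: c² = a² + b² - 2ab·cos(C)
c² = 4² + 19² − 2·4·19·cos(25°)
cos(25°) ≈ 0.906308
c² ≈ 16 + 361 − 152·(0.906308) ≈ 377 − 137.759 ≈ 239.241
c ≈ √239.241 ≈ 15.4674

c = 15.47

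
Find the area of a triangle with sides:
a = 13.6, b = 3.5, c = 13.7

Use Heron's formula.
s = (13.6 + 3.5 + 13.7)/2 = 30.8/2 = 15.4
s − a = 1.8, s − b = 11.9, s − c = 1.7
s(s−a)(s−b)(s−c) = 15.4·1.8·11.9·1.7 ≈ 560.776
Area = √560.776 ≈ 23.6807

Area = 23.68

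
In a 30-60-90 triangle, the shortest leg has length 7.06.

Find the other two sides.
In a 30-60-90 triangle the sides are in ratio 1 : √3 : 2 (short leg : long leg : hypotenuse).
Long leg = 7.06·√3 ≈ 7.06·1.73205 ≈ 12.2283
Hypotenuse = 2·7.06 = 14.12

Long leg = 7.06√3 = 12.23, Hypotenuse = 14.12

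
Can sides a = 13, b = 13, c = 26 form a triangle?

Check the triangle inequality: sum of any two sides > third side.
a + b vs c: 13 + 13 = 26 ≤ 26  ✗
a + c vs b: 13 + 26 = 39 > 13  ✓
b + c vs a: 13 + 26 = 39 > 13  ✓

No: 13 + 13 = 26 is not > 26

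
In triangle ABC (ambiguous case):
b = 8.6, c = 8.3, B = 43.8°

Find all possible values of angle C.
b/sin(B) = c/sin(C)  ⇒  sin(C) = c·sin(B)/b = 8.3·sin(43.8°)/8.6
sin(43.8°) ≈ 0.692143
sin(C) ≈ 8.3·0.692143/8.6 ≈ 5.74479/8.6 ≈ 0.667999
Candidate 1: C₁ = arcsin(0.667999) ≈ 41.9128°  →  A = 180° − 43.8° − 41.9128° ≈ 94.2872° > 0, valid
Candidate 2: C₂ = 180° − C₁ ≈ 138.087°  →  A = 180° − 43.8° − 138.087° ≈ -1.8872° ≤ 0, not a valid triangle

C = 41.91° (one solution)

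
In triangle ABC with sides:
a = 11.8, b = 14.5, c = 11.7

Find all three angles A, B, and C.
Law of cosines for each angle (a² = 139.24, b² = 210.25, c² = 136.89):
cos(A) = (b² + c² − a²)/(2bc) = (210.25 + 136.89 − 139.24)/(2·14.5·11.7) = 207.9/339.3 ≈ 0.612732  ⇒  A ≈ 52.2127°
cos(B) = (a² + c² − b²)/(2ac) = (139.24 + 136.89 − 210.25)/(2·11.8·11.7) = 65.88/276.12 ≈ 0.238592  ⇒  B ≈ 76.1966°
cos(C) = (a² + b² − c²)/(2ab) = (139.24 + 210.25 − 136.89)/(2·11.8·14.5) = 212.6/342.2 ≈ 0.621274  ⇒  C ≈ 51.5908°
Check: A + B + C ≈ 180°

A = 52.21°, B = 76.2°, C = 51.59°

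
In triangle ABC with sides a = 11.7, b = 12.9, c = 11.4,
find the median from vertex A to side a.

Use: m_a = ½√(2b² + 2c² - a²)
m_a = ½√(2·12.9² + 2·11.4² − 11.7²) = ½√(2·166.41 + 2·129.96 − 136.89) = ½√(332.82 + 259.92 − 136.89) = ½√455.85
√455.85 ≈ 21.3506, so m_a ≈ 10.6753

m_a = 10.68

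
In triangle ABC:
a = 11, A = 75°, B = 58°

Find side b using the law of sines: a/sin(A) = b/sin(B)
a/sin(A) = b/sin(B)  ⇒  b = a·sin(B)/sin(A) = 11·sin(58°)/sin(75°)
sin(58°) ≈ 0.848048, sin(75°) ≈ 0.965926
b ≈ 11·0.848048/0.965926 ≈ 9.32853/0.965926 ≈ 9.6576

b = 9.658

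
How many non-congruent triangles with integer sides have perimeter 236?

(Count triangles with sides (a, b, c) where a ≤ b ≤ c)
Let a ≤ b ≤ c with a + b + c = 236. The only binding inequality is a + b > c, i.e. 236 − c > c, so c < 236/2; and c ≥ 236/3 since c is the largest side.
So 79 ≤ c ≤ 117. For each c, b runs from ⌈(236 − c)/2⌉ up to c (then a = 236 − b − c satisfies 1 ≤ a ≤ b automatically), giving c − ⌈(236 − c)/2⌉ + 1 choices.
Summing over c: 1 + 3 + 4 + 6 + … + 57 + 58  (39 terms, c = 79, …, 117) = 1160
Check (closed form: nearest integer to p²/48 for even p, (p+3)²/48 for odd p): 236²/48 = 55696/48 ≈ 1160.33 → 1160

1160 triangles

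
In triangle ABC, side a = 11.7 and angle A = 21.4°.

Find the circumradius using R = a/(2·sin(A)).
R = a/(2·sin(A)) = 11.7/(2·sin(21.4°))
sin(21.4°) ≈ 0.364877
R ≈ 11.7/(2·0.364877) = 11.7/0.729754 ≈ 16.0328

R = 16.03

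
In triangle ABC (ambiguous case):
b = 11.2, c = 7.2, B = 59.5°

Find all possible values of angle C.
b/sin(B) = c/sin(C)  ⇒  sin(C) = c·sin(B)/b = 7.2·sin(59.5°)/11.2
sin(59.5°) ≈ 0.861629
sin(C) ≈ 7.2·0.861629/11.2 ≈ 6.20373/11.2 ≈ 0.553904
Candidate 1: C₁ = arcsin(0.553904) ≈ 33.6353°  →  A = 180° − 59.5° − 33.6353° ≈ 86.8647° > 0, valid
Candidate 2: C₂ = 180° − C₁ ≈ 146.365°  →  A = 180° − 59.5° − 146.365° ≈ -25.8647° ≤ 0, not a valid triangle

C = 33.64° (one solution)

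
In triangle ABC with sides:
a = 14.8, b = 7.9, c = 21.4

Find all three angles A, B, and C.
Law of cosines for each angle (a² = 219.04, b² = 62.41, c² = 457.96):
cos(A) = (b² + c² − a²)/(2bc) = (62.41 + 457.96 − 219.04)/(2·7.9·21.4) = 301.33/338.12 ≈ 0.891192  ⇒  A ≈ 26.9765°
cos(B) = (a² + c² − b²)/(2ac) = (219.04 + 457.96 − 62.41)/(2·14.8·21.4) = 614.59/633.44 ≈ 0.970242  ⇒  B ≈ 14.0128°
cos(C) = (a² + b² − c²)/(2ab) = (219.04 + 62.41 − 457.96)/(2·14.8·7.9) = -176.51/233.84 ≈ -0.754832  ⇒  C ≈ 139.011°
Check: A + B + C ≈ 180°

A = 26.98°, B = 14.01°, C = 139°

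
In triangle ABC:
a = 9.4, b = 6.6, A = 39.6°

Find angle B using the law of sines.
a/sin(A) = b/sin(B)  ⇒  sin(B) = b·sin(A)/a = 6.6·sin(39.6°)/9.4
sin(39.6°) ≈ 0.637424
sin(B) ≈ 6.6·0.637424/9.4 ≈ 4.207/9.4 ≈ 0.447553
B = arcsin(0.447553) ≈ 26.5868°
(Since b ≤ a we need B ≤ A, so the obtuse alternative 180° − 26.5868° ≈ 153.413° is rejected.)

B = 26.59°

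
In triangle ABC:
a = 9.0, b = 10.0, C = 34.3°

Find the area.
Two sides and the included angle (SAS): A = ½·a·b·sin(C) = ½·9.0·10.0·sin(34.3°)
sin(34.3°) ≈ 0.563526
A ≈ ½·90·0.563526 = 45·0.563526 ≈ 25.3587

Area = 25.36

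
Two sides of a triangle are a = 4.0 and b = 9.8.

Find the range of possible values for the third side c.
Triangle inequality: |a − b| < c < a + b
|a − b| = |4.0 − 9.8| = 5.8
a + b = 4.0 + 9.8 = 13.8

5.8 < c < 13.8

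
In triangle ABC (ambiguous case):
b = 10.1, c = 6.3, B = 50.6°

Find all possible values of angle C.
b/sin(B) = c/sin(C)  ⇒  sin(C) = c·sin(B)/b = 6.3·sin(50.6°)/10.1
sin(50.6°) ≈ 0.772734
sin(C) ≈ 6.3·0.772734/10.1 ≈ 4.86822/10.1 ≈ 0.482002
Candidate 1: C₁ = arcsin(0.482002) ≈ 28.8162°  →  A = 180° − 50.6° − 28.8162° ≈ 100.584° > 0, valid
Candidate 2: C₂ = 180° − C₁ ≈ 151.184°  →  A = 180° − 50.6° − 151.184° ≈ -21.7838° ≤ 0, not a valid triangle

C = 28.82° (one solution)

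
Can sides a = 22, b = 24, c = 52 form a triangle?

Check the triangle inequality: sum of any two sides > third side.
a + b vs c: 22 + 24 = 46 ≤ 52  ✗
a + c vs b: 22 + 52 = 74 > 24  ✓
b + c vs a: 24 + 52 = 76 > 22  ✓

No: 22 + 24 = 46 is not > 52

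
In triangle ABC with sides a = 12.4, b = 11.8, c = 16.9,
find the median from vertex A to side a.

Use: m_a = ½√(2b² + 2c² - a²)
m_a = ½√(2·11.8² + 2·16.9² − 12.4²) = ½√(2·139.24 + 2·285.61 − 153.76) = ½√(278.48 + 571.22 − 153.76) = ½√695.94
√695.94 ≈ 26.3807, so m_a ≈ 13.1903

m_a = 13.19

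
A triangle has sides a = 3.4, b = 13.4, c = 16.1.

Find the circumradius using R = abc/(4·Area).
First find the area with Heron's formula.
s = (3.4 + 13.4 + 16.1)/2 = 16.45
Area = √(s(s−a)(s−b)(s−c)) = √(16.45·13.05·3.05·0.35) ≈ √229.163 ≈ 15.1381
abc = 3.4·13.4·16.1 = 733.516
R = abc/(4·Area) ≈ 733.516/(4·15.1381) = 733.516/60.5525 ≈ 12.1137

R = 12.11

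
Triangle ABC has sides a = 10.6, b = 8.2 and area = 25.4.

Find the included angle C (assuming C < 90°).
Area = ½·a·b·sin(C)  ⇒  sin(C) = 2·Area/(a·b) = 2·25.4/(10.6·8.2) = 50.8/86.92 ≈ 0.584445
C = arcsin(0.584445) ≈ 35.7638° (taking the acute solution since C < 90°)

C = 35.76°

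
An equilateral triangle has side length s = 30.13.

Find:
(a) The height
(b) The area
(a) The height splits the triangle into two 30-60-90 halves: h = s·√3/2 = 30.13·1.73205/2 ≈ 52.1867/2 ≈ 26.0933
(b) Area = (√3/4)·s² = (√3/4)·30.13² = (√3/4)·907.8169 ≈ 0.433013·907.8169 ≈ 393.096

Height = 26.09, Area = 393.1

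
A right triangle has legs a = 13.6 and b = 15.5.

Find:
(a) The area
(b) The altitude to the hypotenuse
(a) The legs are perpendicular, so Area = ½·a·b = ½·13.6·15.5 = ½·210.8 = 105.4
(b) Hypotenuse c = √(a² + b²) = √(184.96 + 240.25) = √425.21 ≈ 20.6206
    Area = ½·c·h_c  ⇒  h_c = 2·Area/c = 210.8/20.6206 ≈ 10.2228

Area = 105.4, h_c = 10.22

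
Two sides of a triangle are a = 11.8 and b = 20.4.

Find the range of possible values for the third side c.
Triangle inequality: |a − b| < c < a + b
|a − b| = |11.8 − 20.4| = 8.6
a + b = 11.8 + 20.4 = 32.2

8.6 < c < 32.2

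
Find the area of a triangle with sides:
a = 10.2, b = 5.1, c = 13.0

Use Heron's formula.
s = (10.2 + 5.1 + 13.0)/2 = 28.3/2 = 14.15
s − a = 3.95, s − b = 9.05, s − c = 1.15
s(s−a)(s−b)(s−c) = 14.15·3.95·9.05·1.15 ≈ 581.701
Area = √581.701 ≈ 24.1185

Area = 24.12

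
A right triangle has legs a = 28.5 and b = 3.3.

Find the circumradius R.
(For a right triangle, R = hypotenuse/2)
Hypotenuse c = √(a² + b²) = √(812.25 + 10.89) = √823.14 ≈ 28.6904
R = c/2 ≈ 28.6904/2 ≈ 14.3452

R = 14.35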